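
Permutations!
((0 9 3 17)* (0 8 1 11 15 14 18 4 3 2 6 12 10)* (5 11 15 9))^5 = (0 6 11 10 2 5 12 9)(1 3 14 8 4 15 17 18)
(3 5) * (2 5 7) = (2 5 3 7) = [0, 1, 5, 7, 4, 3, 6, 2]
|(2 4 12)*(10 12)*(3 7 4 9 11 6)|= |(2 9 11 6 3 7 4 10 12)|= 9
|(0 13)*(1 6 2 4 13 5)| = 7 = |(0 5 1 6 2 4 13)|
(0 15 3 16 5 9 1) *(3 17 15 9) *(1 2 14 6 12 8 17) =(0 9 2 14 6 12 8 17 15 1)(3 16 5) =[9, 0, 14, 16, 4, 3, 12, 7, 17, 2, 10, 11, 8, 13, 6, 1, 5, 15]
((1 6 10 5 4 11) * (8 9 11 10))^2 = (1 8 11 6 9)(4 5 10)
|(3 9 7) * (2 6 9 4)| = |(2 6 9 7 3 4)| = 6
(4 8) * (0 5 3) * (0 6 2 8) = [5, 1, 8, 6, 0, 3, 2, 7, 4] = (0 5 3 6 2 8 4)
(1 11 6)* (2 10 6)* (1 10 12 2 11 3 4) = [0, 3, 12, 4, 1, 5, 10, 7, 8, 9, 6, 11, 2] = (1 3 4)(2 12)(6 10)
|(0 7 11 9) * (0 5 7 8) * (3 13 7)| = |(0 8)(3 13 7 11 9 5)| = 6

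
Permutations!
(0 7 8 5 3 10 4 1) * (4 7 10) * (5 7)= (0 10 5 3 4 1)(7 8)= [10, 0, 2, 4, 1, 3, 6, 8, 7, 9, 5]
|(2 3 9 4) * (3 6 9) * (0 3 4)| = |(0 3 4 2 6 9)| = 6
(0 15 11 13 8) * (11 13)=(0 15 13 8)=[15, 1, 2, 3, 4, 5, 6, 7, 0, 9, 10, 11, 12, 8, 14, 13]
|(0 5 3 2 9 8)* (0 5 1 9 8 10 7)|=|(0 1 9 10 7)(2 8 5 3)|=20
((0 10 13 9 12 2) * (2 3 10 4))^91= (0 4 2)(3 10 13 9 12)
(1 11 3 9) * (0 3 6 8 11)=(0 3 9 1)(6 8 11)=[3, 0, 2, 9, 4, 5, 8, 7, 11, 1, 10, 6]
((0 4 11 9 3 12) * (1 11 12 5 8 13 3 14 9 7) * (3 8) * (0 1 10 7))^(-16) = (14)(0 11 1 12 4)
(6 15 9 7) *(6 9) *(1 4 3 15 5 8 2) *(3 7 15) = (1 4 7 9 15 6 5 8 2) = [0, 4, 1, 3, 7, 8, 5, 9, 2, 15, 10, 11, 12, 13, 14, 6]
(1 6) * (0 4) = [4, 6, 2, 3, 0, 5, 1] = (0 4)(1 6)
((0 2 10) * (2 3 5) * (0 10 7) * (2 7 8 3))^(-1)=(10)(0 7 5 3 8 2)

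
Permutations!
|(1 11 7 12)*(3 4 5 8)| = 4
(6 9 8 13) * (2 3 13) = (2 3 13 6 9 8) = [0, 1, 3, 13, 4, 5, 9, 7, 2, 8, 10, 11, 12, 6]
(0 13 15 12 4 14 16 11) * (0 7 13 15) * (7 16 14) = (0 15 12 4 7 13)(11 16) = [15, 1, 2, 3, 7, 5, 6, 13, 8, 9, 10, 16, 4, 0, 14, 12, 11]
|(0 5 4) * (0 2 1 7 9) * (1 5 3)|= 15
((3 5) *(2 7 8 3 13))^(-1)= ((2 7 8 3 5 13))^(-1)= (2 13 5 3 8 7)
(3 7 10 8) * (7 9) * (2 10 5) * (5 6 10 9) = (2 9 7 6 10 8 3 5) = [0, 1, 9, 5, 4, 2, 10, 6, 3, 7, 8]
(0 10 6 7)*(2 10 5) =(0 5 2 10 6 7) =[5, 1, 10, 3, 4, 2, 7, 0, 8, 9, 6]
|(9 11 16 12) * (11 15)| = |(9 15 11 16 12)| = 5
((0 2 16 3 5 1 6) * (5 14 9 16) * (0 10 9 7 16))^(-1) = ((0 2 5 1 6 10 9)(3 14 7 16))^(-1) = (0 9 10 6 1 5 2)(3 16 7 14)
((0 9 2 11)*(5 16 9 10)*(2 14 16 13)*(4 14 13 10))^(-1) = (0 11 2 13 9 16 14 4)(5 10)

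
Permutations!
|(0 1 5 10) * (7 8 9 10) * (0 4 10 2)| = |(0 1 5 7 8 9 2)(4 10)| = 14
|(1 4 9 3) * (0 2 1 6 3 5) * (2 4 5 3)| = |(0 4 9 3 6 2 1 5)| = 8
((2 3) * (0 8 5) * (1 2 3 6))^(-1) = ((0 8 5)(1 2 6))^(-1) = (0 5 8)(1 6 2)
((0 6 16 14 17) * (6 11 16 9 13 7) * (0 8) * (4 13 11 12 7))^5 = (0 11)(4 13)(6 17)(7 14)(8 9)(12 16)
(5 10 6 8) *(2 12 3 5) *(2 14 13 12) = (3 5 10 6 8 14 13 12) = [0, 1, 2, 5, 4, 10, 8, 7, 14, 9, 6, 11, 3, 12, 13]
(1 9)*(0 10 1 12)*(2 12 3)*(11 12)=(0 10 1 9 3 2 11 12)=[10, 9, 11, 2, 4, 5, 6, 7, 8, 3, 1, 12, 0]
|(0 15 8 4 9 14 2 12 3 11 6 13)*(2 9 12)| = |(0 15 8 4 12 3 11 6 13)(9 14)| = 18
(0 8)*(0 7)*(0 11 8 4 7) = (0 4 7 11 8) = [4, 1, 2, 3, 7, 5, 6, 11, 0, 9, 10, 8]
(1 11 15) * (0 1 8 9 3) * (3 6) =(0 1 11 15 8 9 6 3) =[1, 11, 2, 0, 4, 5, 3, 7, 9, 6, 10, 15, 12, 13, 14, 8]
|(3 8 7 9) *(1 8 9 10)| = |(1 8 7 10)(3 9)| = 4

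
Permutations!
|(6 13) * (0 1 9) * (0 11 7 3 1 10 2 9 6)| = |(0 10 2 9 11 7 3 1 6 13)| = 10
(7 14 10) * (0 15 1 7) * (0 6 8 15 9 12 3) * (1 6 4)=(0 9 12 3)(1 7 14 10 4)(6 8 15)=[9, 7, 2, 0, 1, 5, 8, 14, 15, 12, 4, 11, 3, 13, 10, 6]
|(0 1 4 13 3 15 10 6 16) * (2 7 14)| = |(0 1 4 13 3 15 10 6 16)(2 7 14)| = 9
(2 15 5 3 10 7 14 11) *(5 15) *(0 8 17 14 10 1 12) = (0 8 17 14 11 2 5 3 1 12)(7 10) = [8, 12, 5, 1, 4, 3, 6, 10, 17, 9, 7, 2, 0, 13, 11, 15, 16, 14]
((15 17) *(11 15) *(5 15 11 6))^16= ((5 15 17 6))^16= (17)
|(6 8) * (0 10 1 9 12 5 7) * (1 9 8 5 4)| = |(0 10 9 12 4 1 8 6 5 7)| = 10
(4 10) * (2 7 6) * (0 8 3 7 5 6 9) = (0 8 3 7 9)(2 5 6)(4 10) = [8, 1, 5, 7, 10, 6, 2, 9, 3, 0, 4]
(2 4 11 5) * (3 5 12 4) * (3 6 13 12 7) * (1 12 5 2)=[0, 12, 6, 2, 11, 1, 13, 3, 8, 9, 10, 7, 4, 5]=(1 12 4 11 7 3 2 6 13 5)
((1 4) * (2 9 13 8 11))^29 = (1 4)(2 11 8 13 9)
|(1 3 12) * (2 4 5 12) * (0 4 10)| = |(0 4 5 12 1 3 2 10)| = 8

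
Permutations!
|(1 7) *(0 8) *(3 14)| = 2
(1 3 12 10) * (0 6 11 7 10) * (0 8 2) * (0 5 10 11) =(0 6)(1 3 12 8 2 5 10)(7 11) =[6, 3, 5, 12, 4, 10, 0, 11, 2, 9, 1, 7, 8]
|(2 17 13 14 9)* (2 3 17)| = 5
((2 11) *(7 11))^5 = ((2 7 11))^5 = (2 11 7)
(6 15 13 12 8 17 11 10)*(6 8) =(6 15 13 12)(8 17 11 10) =[0, 1, 2, 3, 4, 5, 15, 7, 17, 9, 8, 10, 6, 12, 14, 13, 16, 11]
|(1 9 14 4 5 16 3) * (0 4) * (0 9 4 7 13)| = 30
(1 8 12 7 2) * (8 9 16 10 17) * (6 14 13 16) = (1 9 6 14 13 16 10 17 8 12 7 2) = [0, 9, 1, 3, 4, 5, 14, 2, 12, 6, 17, 11, 7, 16, 13, 15, 10, 8]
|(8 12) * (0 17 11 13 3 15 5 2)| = |(0 17 11 13 3 15 5 2)(8 12)| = 8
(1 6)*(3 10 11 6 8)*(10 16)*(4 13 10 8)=(1 4 13 10 11 6)(3 16 8)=[0, 4, 2, 16, 13, 5, 1, 7, 3, 9, 11, 6, 12, 10, 14, 15, 8]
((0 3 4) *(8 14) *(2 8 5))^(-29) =(0 3 4)(2 5 14 8)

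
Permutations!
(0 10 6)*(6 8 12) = (0 10 8 12 6) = [10, 1, 2, 3, 4, 5, 0, 7, 12, 9, 8, 11, 6]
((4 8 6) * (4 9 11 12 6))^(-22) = (6 11)(9 12)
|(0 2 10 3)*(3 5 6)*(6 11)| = |(0 2 10 5 11 6 3)| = 7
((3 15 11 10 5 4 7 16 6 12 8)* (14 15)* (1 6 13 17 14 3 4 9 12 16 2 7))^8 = ((1 6 16 13 17 14 15 11 10 5 9 12 8 4)(2 7))^8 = (1 10 16 9 17 8 15)(4 11 6 5 13 12 14)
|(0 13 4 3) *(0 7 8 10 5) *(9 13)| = |(0 9 13 4 3 7 8 10 5)| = 9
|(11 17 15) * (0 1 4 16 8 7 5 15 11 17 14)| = |(0 1 4 16 8 7 5 15 17 11 14)| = 11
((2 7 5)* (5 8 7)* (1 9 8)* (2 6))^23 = (1 7 8 9)(2 6 5)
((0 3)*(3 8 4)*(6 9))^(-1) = ((0 8 4 3)(6 9))^(-1) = (0 3 4 8)(6 9)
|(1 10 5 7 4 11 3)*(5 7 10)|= |(1 5 10 7 4 11 3)|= 7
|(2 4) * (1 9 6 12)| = |(1 9 6 12)(2 4)| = 4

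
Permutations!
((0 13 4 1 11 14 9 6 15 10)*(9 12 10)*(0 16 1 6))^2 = ((0 13 4 6 15 9)(1 11 14 12 10 16))^2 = (0 4 15)(1 14 10)(6 9 13)(11 12 16)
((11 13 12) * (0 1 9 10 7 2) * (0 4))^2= ((0 1 9 10 7 2 4)(11 13 12))^2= (0 9 7 4 1 10 2)(11 12 13)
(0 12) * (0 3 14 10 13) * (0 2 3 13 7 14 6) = [12, 1, 3, 6, 4, 5, 0, 14, 8, 9, 7, 11, 13, 2, 10] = (0 12 13 2 3 6)(7 14 10)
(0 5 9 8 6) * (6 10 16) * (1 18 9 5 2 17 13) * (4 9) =(0 2 17 13 1 18 4 9 8 10 16 6) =[2, 18, 17, 3, 9, 5, 0, 7, 10, 8, 16, 11, 12, 1, 14, 15, 6, 13, 4]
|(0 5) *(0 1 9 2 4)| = 6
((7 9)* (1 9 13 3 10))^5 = (1 10 3 13 7 9)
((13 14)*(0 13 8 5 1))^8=((0 13 14 8 5 1))^8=(0 14 5)(1 13 8)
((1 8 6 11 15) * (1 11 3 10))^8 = (15)(1 3 8 10 6)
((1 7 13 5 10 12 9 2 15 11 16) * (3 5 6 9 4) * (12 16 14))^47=(1 13 9 15 14 4 5 16 7 6 2 11 12 3 10)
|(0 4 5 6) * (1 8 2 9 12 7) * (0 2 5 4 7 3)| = |(0 7 1 8 5 6 2 9 12 3)| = 10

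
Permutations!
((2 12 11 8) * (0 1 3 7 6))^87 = (0 3 6 1 7)(2 8 11 12) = ((0 1 3 7 6)(2 12 11 8))^87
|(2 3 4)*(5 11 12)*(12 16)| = 12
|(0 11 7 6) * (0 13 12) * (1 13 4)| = 8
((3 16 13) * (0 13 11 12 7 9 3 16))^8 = (16)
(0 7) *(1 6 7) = [1, 6, 2, 3, 4, 5, 7, 0] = (0 1 6 7)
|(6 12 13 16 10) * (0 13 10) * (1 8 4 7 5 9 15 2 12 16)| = 14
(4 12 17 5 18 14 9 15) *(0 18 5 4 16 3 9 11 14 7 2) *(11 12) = (0 18 7 2)(3 9 15 16)(4 11 14 12 17) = [18, 1, 0, 9, 11, 5, 6, 2, 8, 15, 10, 14, 17, 13, 12, 16, 3, 4, 7]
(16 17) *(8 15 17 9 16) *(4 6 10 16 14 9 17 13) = (4 6 10 16 17 8 15 13)(9 14) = [0, 1, 2, 3, 6, 5, 10, 7, 15, 14, 16, 11, 12, 4, 9, 13, 17, 8]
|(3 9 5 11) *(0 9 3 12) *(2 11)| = |(0 9 5 2 11 12)| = 6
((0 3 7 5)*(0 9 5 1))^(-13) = (0 1 7 3)(5 9)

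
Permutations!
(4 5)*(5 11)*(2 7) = (2 7)(4 11 5) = [0, 1, 7, 3, 11, 4, 6, 2, 8, 9, 10, 5]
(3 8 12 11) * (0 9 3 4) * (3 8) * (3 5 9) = [3, 1, 2, 5, 0, 9, 6, 7, 12, 8, 10, 4, 11] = (0 3 5 9 8 12 11 4)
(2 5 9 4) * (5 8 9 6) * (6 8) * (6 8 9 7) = (2 8 7 6 5 9 4) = [0, 1, 8, 3, 2, 9, 5, 6, 7, 4]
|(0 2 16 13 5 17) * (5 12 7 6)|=|(0 2 16 13 12 7 6 5 17)|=9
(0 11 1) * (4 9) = (0 11 1)(4 9) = [11, 0, 2, 3, 9, 5, 6, 7, 8, 4, 10, 1]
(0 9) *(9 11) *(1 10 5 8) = (0 11 9)(1 10 5 8) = [11, 10, 2, 3, 4, 8, 6, 7, 1, 0, 5, 9]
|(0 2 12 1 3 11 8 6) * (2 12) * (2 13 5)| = |(0 12 1 3 11 8 6)(2 13 5)| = 21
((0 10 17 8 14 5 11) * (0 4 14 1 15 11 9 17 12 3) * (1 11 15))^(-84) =((0 10 12 3)(4 14 5 9 17 8 11))^(-84) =(17)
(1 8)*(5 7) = [0, 8, 2, 3, 4, 7, 6, 5, 1] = (1 8)(5 7)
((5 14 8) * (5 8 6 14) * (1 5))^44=((1 5)(6 14))^44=(14)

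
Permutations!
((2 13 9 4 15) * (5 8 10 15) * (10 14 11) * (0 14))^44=((0 14 11 10 15 2 13 9 4 5 8))^44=(15)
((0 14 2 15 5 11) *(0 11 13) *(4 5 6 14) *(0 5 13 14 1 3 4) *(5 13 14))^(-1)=((1 3 4 14 2 15 6))^(-1)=(1 6 15 2 14 4 3)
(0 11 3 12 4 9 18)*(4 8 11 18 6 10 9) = (0 18)(3 12 8 11)(6 10 9) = [18, 1, 2, 12, 4, 5, 10, 7, 11, 6, 9, 3, 8, 13, 14, 15, 16, 17, 0]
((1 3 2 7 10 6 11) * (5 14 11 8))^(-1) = ((1 3 2 7 10 6 8 5 14 11))^(-1) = (1 11 14 5 8 6 10 7 2 3)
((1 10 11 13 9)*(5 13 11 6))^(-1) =(1 9 13 5 6 10)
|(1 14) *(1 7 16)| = 4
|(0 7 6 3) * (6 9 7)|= |(0 6 3)(7 9)|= 6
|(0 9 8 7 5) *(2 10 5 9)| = 12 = |(0 2 10 5)(7 9 8)|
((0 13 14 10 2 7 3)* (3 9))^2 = ((0 13 14 10 2 7 9 3))^2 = (0 14 2 9)(3 13 10 7)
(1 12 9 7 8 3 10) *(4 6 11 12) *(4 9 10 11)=(1 9 7 8 3 11 12 10)(4 6)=[0, 9, 2, 11, 6, 5, 4, 8, 3, 7, 1, 12, 10]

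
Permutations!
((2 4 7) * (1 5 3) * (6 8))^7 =((1 5 3)(2 4 7)(6 8))^7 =(1 5 3)(2 4 7)(6 8)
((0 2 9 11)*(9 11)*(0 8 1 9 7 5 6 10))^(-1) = (0 10 6 5 7 9 1 8 11 2)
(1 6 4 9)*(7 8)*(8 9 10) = (1 6 4 10 8 7 9) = [0, 6, 2, 3, 10, 5, 4, 9, 7, 1, 8]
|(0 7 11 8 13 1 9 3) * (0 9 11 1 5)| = 14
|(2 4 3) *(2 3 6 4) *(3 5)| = 2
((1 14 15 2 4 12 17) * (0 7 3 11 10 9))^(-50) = ((0 7 3 11 10 9)(1 14 15 2 4 12 17))^(-50) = (0 10 3)(1 17 12 4 2 15 14)(7 9 11)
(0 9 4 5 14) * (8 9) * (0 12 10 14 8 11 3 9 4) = (0 11 3 9)(4 5 8)(10 14 12) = [11, 1, 2, 9, 5, 8, 6, 7, 4, 0, 14, 3, 10, 13, 12]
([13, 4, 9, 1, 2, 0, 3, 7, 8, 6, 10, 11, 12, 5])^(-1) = (0 5 13)(1 3 6 9 2 4)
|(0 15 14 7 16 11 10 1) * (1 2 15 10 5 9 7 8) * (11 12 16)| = 28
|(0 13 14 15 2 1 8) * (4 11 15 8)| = 20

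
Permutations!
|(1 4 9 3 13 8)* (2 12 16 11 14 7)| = 6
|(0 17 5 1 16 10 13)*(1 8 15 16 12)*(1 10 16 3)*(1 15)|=8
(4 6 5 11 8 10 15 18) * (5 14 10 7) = (4 6 14 10 15 18)(5 11 8 7) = [0, 1, 2, 3, 6, 11, 14, 5, 7, 9, 15, 8, 12, 13, 10, 18, 16, 17, 4]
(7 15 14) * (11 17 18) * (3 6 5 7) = (3 6 5 7 15 14)(11 17 18) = [0, 1, 2, 6, 4, 7, 5, 15, 8, 9, 10, 17, 12, 13, 3, 14, 16, 18, 11]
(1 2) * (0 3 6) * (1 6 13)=(0 3 13 1 2 6)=[3, 2, 6, 13, 4, 5, 0, 7, 8, 9, 10, 11, 12, 1]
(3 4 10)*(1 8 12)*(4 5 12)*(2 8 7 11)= [0, 7, 8, 5, 10, 12, 6, 11, 4, 9, 3, 2, 1]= (1 7 11 2 8 4 10 3 5 12)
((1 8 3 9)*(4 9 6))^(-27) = (1 6)(3 9)(4 8)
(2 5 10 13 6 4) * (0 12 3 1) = [12, 0, 5, 1, 2, 10, 4, 7, 8, 9, 13, 11, 3, 6] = (0 12 3 1)(2 5 10 13 6 4)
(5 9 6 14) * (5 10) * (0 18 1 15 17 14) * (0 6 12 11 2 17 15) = (0 18 1)(2 17 14 10 5 9 12 11) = [18, 0, 17, 3, 4, 9, 6, 7, 8, 12, 5, 2, 11, 13, 10, 15, 16, 14, 1]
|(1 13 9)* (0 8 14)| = 3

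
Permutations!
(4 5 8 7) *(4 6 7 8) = (8)(4 5)(6 7) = [0, 1, 2, 3, 5, 4, 7, 6, 8]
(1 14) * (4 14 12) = [0, 12, 2, 3, 14, 5, 6, 7, 8, 9, 10, 11, 4, 13, 1] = (1 12 4 14)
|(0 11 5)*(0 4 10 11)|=4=|(4 10 11 5)|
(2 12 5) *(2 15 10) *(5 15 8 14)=(2 12 15 10)(5 8 14)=[0, 1, 12, 3, 4, 8, 6, 7, 14, 9, 2, 11, 15, 13, 5, 10]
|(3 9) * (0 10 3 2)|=5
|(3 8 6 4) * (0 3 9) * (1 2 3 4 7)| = 6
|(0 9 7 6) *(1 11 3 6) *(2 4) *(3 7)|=|(0 9 3 6)(1 11 7)(2 4)|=12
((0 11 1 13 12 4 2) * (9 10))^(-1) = ((0 11 1 13 12 4 2)(9 10))^(-1) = (0 2 4 12 13 1 11)(9 10)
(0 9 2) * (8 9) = (0 8 9 2) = [8, 1, 0, 3, 4, 5, 6, 7, 9, 2]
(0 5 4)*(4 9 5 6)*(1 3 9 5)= (0 6 4)(1 3 9)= [6, 3, 2, 9, 0, 5, 4, 7, 8, 1]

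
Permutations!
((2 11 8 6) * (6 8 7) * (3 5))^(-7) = (2 11 7 6)(3 5) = ((2 11 7 6)(3 5))^(-7)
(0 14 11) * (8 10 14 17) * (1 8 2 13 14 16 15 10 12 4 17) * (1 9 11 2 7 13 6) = (0 9 11)(1 8 12 4 17 7 13 14 2 6)(10 16 15) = [9, 8, 6, 3, 17, 5, 1, 13, 12, 11, 16, 0, 4, 14, 2, 10, 15, 7]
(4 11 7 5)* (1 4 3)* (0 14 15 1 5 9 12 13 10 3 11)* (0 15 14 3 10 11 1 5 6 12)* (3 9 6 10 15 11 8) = (0 9)(1 4 11 7 6 12 13 8 3 10 15 5) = [9, 4, 2, 10, 11, 1, 12, 6, 3, 0, 15, 7, 13, 8, 14, 5]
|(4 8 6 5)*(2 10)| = 4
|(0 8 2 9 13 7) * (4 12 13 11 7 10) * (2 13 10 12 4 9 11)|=9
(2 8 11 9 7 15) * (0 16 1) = (0 16 1)(2 8 11 9 7 15) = [16, 0, 8, 3, 4, 5, 6, 15, 11, 7, 10, 9, 12, 13, 14, 2, 1]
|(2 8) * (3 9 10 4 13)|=|(2 8)(3 9 10 4 13)|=10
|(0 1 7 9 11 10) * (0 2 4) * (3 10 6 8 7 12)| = |(0 1 12 3 10 2 4)(6 8 7 9 11)| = 35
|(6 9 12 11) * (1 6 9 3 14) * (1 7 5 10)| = 21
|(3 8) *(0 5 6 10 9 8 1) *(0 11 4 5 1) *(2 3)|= 11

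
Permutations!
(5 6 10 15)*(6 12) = (5 12 6 10 15) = [0, 1, 2, 3, 4, 12, 10, 7, 8, 9, 15, 11, 6, 13, 14, 5]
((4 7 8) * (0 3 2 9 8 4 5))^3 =((0 3 2 9 8 5)(4 7))^3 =(0 9)(2 5)(3 8)(4 7)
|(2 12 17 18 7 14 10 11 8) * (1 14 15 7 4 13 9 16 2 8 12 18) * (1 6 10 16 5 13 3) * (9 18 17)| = |(1 14 16 2 17 6 10 11 12 9 5 13 18 4 3)(7 15)| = 30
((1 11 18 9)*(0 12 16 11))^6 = (0 1 9 18 11 16 12)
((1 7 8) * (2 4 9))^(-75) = (9)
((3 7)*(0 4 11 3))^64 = (0 7 3 11 4)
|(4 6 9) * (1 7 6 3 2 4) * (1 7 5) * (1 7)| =15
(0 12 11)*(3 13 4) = (0 12 11)(3 13 4) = [12, 1, 2, 13, 3, 5, 6, 7, 8, 9, 10, 0, 11, 4]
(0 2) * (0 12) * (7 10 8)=(0 2 12)(7 10 8)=[2, 1, 12, 3, 4, 5, 6, 10, 7, 9, 8, 11, 0]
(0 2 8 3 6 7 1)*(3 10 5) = (0 2 8 10 5 3 6 7 1) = [2, 0, 8, 6, 4, 3, 7, 1, 10, 9, 5]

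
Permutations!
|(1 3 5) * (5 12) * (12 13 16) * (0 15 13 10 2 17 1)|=30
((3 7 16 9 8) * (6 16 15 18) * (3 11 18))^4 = ((3 7 15)(6 16 9 8 11 18))^4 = (3 7 15)(6 11 9)(8 16 18)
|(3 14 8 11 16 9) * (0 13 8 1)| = 9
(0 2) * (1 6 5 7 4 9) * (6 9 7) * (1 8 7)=(0 2)(1 9 8 7 4)(5 6)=[2, 9, 0, 3, 1, 6, 5, 4, 7, 8]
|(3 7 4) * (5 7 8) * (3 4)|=|(3 8 5 7)|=4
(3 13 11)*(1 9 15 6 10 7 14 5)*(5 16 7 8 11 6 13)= [0, 9, 2, 5, 4, 1, 10, 14, 11, 15, 8, 3, 12, 6, 16, 13, 7]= (1 9 15 13 6 10 8 11 3 5)(7 14 16)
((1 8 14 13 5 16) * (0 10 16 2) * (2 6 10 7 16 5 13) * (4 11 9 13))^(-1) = (0 2 14 8 1 16 7)(4 13 9 11)(5 10 6)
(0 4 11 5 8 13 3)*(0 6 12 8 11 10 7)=(0 4 10 7)(3 6 12 8 13)(5 11)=[4, 1, 2, 6, 10, 11, 12, 0, 13, 9, 7, 5, 8, 3]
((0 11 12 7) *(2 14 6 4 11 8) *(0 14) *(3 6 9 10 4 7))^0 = (14) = ((0 8 2)(3 6 7 14 9 10 4 11 12))^0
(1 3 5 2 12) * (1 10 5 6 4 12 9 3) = (2 9 3 6 4 12 10 5) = [0, 1, 9, 6, 12, 2, 4, 7, 8, 3, 5, 11, 10]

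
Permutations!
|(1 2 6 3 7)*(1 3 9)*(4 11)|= 4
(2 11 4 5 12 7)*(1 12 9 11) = (1 12 7 2)(4 5 9 11) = [0, 12, 1, 3, 5, 9, 6, 2, 8, 11, 10, 4, 7]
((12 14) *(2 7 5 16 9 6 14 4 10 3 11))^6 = (2 14)(3 9)(4 5)(6 11)(7 12)(10 16)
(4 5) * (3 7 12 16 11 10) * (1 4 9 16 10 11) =(1 4 5 9 16)(3 7 12 10) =[0, 4, 2, 7, 5, 9, 6, 12, 8, 16, 3, 11, 10, 13, 14, 15, 1]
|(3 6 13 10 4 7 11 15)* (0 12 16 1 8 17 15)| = 14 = |(0 12 16 1 8 17 15 3 6 13 10 4 7 11)|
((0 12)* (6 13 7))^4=((0 12)(6 13 7))^4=(6 13 7)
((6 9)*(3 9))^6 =((3 9 6))^6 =(9)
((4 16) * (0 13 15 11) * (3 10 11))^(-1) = ((0 13 15 3 10 11)(4 16))^(-1) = (0 11 10 3 15 13)(4 16)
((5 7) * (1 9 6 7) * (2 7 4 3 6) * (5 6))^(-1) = (1 5 3 4 6 7 2 9)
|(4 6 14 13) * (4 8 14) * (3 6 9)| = 12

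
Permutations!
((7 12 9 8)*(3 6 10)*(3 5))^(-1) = (3 5 10 6)(7 8 9 12)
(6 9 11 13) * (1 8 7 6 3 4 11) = (1 8 7 6 9)(3 4 11 13) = [0, 8, 2, 4, 11, 5, 9, 6, 7, 1, 10, 13, 12, 3]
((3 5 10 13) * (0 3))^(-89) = (0 3 5 10 13)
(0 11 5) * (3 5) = (0 11 3 5) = [11, 1, 2, 5, 4, 0, 6, 7, 8, 9, 10, 3]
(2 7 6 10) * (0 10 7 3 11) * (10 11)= (0 11)(2 3 10)(6 7)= [11, 1, 3, 10, 4, 5, 7, 6, 8, 9, 2, 0]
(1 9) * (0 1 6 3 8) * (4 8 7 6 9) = (9)(0 1 4 8)(3 7 6) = [1, 4, 2, 7, 8, 5, 3, 6, 0, 9]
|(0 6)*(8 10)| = 2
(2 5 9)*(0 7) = (0 7)(2 5 9) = [7, 1, 5, 3, 4, 9, 6, 0, 8, 2]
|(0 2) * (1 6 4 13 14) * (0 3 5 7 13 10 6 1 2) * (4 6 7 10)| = |(2 3 5 10 7 13 14)| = 7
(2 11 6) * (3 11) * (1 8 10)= [0, 8, 3, 11, 4, 5, 2, 7, 10, 9, 1, 6]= (1 8 10)(2 3 11 6)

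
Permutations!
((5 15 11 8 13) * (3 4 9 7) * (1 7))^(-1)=(1 9 4 3 7)(5 13 8 11 15)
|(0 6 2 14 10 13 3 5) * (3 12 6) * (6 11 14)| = |(0 3 5)(2 6)(10 13 12 11 14)| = 30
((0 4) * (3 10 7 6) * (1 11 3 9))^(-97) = ((0 4)(1 11 3 10 7 6 9))^(-97) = (0 4)(1 11 3 10 7 6 9)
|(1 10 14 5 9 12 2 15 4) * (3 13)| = 18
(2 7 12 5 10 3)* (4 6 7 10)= [0, 1, 10, 2, 6, 4, 7, 12, 8, 9, 3, 11, 5]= (2 10 3)(4 6 7 12 5)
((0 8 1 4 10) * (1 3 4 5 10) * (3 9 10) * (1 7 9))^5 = ((0 8 1 5 3 4 7 9 10))^5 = (0 4 8 7 1 9 5 10 3)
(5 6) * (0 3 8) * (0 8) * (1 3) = (8)(0 1 3)(5 6) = [1, 3, 2, 0, 4, 6, 5, 7, 8]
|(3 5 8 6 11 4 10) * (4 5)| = 12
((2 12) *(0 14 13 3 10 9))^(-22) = ((0 14 13 3 10 9)(2 12))^(-22) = (0 13 10)(3 9 14)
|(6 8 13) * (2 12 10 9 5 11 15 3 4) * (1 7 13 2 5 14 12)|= 60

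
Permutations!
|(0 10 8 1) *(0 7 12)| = 6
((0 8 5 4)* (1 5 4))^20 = ((0 8 4)(1 5))^20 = (0 4 8)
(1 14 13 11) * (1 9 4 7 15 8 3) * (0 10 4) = [10, 14, 2, 1, 7, 5, 6, 15, 3, 0, 4, 9, 12, 11, 13, 8] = (0 10 4 7 15 8 3 1 14 13 11 9)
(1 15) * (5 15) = (1 5 15) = [0, 5, 2, 3, 4, 15, 6, 7, 8, 9, 10, 11, 12, 13, 14, 1]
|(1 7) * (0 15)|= 2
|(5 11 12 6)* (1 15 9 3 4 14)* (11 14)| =|(1 15 9 3 4 11 12 6 5 14)| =10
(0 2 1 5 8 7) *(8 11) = [2, 5, 1, 3, 4, 11, 6, 0, 7, 9, 10, 8] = (0 2 1 5 11 8 7)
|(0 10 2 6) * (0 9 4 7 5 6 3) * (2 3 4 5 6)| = |(0 10 3)(2 4 7 6 9 5)| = 6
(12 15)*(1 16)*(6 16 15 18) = [0, 15, 2, 3, 4, 5, 16, 7, 8, 9, 10, 11, 18, 13, 14, 12, 1, 17, 6] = (1 15 12 18 6 16)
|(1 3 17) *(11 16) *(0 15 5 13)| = 12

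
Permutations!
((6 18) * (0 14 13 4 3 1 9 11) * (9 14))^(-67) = ((0 9 11)(1 14 13 4 3)(6 18))^(-67) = (0 11 9)(1 4 14 3 13)(6 18)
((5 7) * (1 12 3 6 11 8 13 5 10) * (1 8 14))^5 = ((1 12 3 6 11 14)(5 7 10 8 13))^5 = (1 14 11 6 3 12)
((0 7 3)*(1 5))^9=((0 7 3)(1 5))^9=(7)(1 5)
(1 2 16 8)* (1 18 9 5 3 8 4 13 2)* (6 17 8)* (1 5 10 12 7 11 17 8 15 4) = (1 5 3 6 8 18 9 10 12 7 11 17 15 4 13 2 16) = [0, 5, 16, 6, 13, 3, 8, 11, 18, 10, 12, 17, 7, 2, 14, 4, 1, 15, 9]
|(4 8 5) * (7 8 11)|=|(4 11 7 8 5)|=5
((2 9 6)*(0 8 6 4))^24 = ((0 8 6 2 9 4))^24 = (9)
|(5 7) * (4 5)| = |(4 5 7)| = 3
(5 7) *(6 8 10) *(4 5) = [0, 1, 2, 3, 5, 7, 8, 4, 10, 9, 6] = (4 5 7)(6 8 10)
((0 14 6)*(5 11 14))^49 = (0 6 14 11 5)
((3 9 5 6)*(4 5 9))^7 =(9)(3 6 5 4)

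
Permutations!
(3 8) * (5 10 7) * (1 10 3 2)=(1 10 7 5 3 8 2)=[0, 10, 1, 8, 4, 3, 6, 5, 2, 9, 7]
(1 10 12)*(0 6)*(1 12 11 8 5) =(12)(0 6)(1 10 11 8 5) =[6, 10, 2, 3, 4, 1, 0, 7, 5, 9, 11, 8, 12]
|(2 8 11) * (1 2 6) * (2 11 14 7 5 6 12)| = 9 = |(1 11 12 2 8 14 7 5 6)|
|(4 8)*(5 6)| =2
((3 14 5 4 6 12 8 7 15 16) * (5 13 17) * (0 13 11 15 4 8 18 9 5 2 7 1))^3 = (0 2 6 9 1 17 4 18 8 13 7 12 5)(3 15 14 16 11)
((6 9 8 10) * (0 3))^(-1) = ((0 3)(6 9 8 10))^(-1) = (0 3)(6 10 8 9)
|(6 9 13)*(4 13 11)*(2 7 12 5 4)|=9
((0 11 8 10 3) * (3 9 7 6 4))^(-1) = ((0 11 8 10 9 7 6 4 3))^(-1) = (0 3 4 6 7 9 10 8 11)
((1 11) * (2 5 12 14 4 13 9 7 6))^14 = ((1 11)(2 5 12 14 4 13 9 7 6))^14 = (2 13 5 9 12 7 14 6 4)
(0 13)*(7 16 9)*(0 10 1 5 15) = [13, 5, 2, 3, 4, 15, 6, 16, 8, 7, 1, 11, 12, 10, 14, 0, 9] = (0 13 10 1 5 15)(7 16 9)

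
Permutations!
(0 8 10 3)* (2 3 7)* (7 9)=(0 8 10 9 7 2 3)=[8, 1, 3, 0, 4, 5, 6, 2, 10, 7, 9]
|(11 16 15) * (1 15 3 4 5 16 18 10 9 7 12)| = 8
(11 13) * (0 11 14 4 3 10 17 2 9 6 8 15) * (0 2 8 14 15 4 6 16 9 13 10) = [11, 1, 13, 0, 3, 5, 14, 7, 4, 16, 17, 10, 12, 15, 6, 2, 9, 8] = (0 11 10 17 8 4 3)(2 13 15)(6 14)(9 16)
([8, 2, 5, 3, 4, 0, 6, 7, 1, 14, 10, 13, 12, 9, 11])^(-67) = [2, 0, 8, 3, 4, 1, 6, 7, 5, 14, 10, 13, 12, 9, 11]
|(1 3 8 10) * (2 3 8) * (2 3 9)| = |(1 8 10)(2 9)| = 6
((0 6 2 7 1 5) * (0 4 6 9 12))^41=(0 12 9)(1 7 2 6 4 5)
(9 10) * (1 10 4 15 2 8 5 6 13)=(1 10 9 4 15 2 8 5 6 13)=[0, 10, 8, 3, 15, 6, 13, 7, 5, 4, 9, 11, 12, 1, 14, 2]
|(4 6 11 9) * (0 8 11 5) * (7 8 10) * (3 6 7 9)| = 10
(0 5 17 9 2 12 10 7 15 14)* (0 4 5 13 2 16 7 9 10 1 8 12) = (0 13 2)(1 8 12)(4 5 17 10 9 16 7 15 14) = [13, 8, 0, 3, 5, 17, 6, 15, 12, 16, 9, 11, 1, 2, 4, 14, 7, 10]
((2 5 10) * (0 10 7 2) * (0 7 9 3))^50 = ((0 10 7 2 5 9 3))^50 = (0 10 7 2 5 9 3)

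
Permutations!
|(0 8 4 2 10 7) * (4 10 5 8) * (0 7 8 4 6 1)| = |(0 6 1)(2 5 4)(8 10)| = 6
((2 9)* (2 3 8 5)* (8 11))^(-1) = (2 5 8 11 3 9)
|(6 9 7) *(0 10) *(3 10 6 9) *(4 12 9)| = 4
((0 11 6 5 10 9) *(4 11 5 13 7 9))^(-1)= (0 9 7 13 6 11 4 10 5)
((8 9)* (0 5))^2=(9)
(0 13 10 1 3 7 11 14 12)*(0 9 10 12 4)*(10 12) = (0 13 10 1 3 7 11 14 4)(9 12) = [13, 3, 2, 7, 0, 5, 6, 11, 8, 12, 1, 14, 9, 10, 4]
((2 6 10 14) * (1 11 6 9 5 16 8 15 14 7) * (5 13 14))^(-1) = (1 7 10 6 11)(2 14 13 9)(5 15 8 16)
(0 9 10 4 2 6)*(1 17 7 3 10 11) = (0 9 11 1 17 7 3 10 4 2 6) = [9, 17, 6, 10, 2, 5, 0, 3, 8, 11, 4, 1, 12, 13, 14, 15, 16, 7]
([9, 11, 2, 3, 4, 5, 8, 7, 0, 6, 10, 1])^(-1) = (0 8 6 9)(1 11)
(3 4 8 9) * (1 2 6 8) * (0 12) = (0 12)(1 2 6 8 9 3 4) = [12, 2, 6, 4, 1, 5, 8, 7, 9, 3, 10, 11, 0]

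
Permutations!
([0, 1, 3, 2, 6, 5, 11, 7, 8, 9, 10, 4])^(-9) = (11)(2 3)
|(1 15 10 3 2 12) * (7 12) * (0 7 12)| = 6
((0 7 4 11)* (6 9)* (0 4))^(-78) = (11)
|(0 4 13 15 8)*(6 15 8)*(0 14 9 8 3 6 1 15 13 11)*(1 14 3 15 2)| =42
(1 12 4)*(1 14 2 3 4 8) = (1 12 8)(2 3 4 14) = [0, 12, 3, 4, 14, 5, 6, 7, 1, 9, 10, 11, 8, 13, 2]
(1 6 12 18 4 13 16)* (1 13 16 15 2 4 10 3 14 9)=(1 6 12 18 10 3 14 9)(2 4 16 13 15)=[0, 6, 4, 14, 16, 5, 12, 7, 8, 1, 3, 11, 18, 15, 9, 2, 13, 17, 10]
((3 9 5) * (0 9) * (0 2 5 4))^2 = ((0 9 4)(2 5 3))^2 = (0 4 9)(2 3 5)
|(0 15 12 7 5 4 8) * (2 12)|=|(0 15 2 12 7 5 4 8)|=8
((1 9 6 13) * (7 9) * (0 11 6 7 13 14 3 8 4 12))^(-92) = (0 3)(4 6)(8 11)(12 14)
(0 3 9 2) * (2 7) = [3, 1, 0, 9, 4, 5, 6, 2, 8, 7] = (0 3 9 7 2)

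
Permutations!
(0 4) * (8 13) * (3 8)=(0 4)(3 8 13)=[4, 1, 2, 8, 0, 5, 6, 7, 13, 9, 10, 11, 12, 3]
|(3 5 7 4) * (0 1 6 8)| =4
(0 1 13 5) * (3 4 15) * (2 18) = [1, 13, 18, 4, 15, 0, 6, 7, 8, 9, 10, 11, 12, 5, 14, 3, 16, 17, 2] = (0 1 13 5)(2 18)(3 4 15)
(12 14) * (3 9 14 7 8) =(3 9 14 12 7 8) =[0, 1, 2, 9, 4, 5, 6, 8, 3, 14, 10, 11, 7, 13, 12]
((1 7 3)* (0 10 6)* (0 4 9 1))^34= (0 6 9 7)(1 3 10 4)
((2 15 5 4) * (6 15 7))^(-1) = (2 4 5 15 6 7)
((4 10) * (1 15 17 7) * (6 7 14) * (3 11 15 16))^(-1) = (1 7 6 14 17 15 11 3 16)(4 10)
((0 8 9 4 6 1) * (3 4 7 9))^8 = (9)(0 3 6)(1 8 4)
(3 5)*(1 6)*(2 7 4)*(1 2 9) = (1 6 2 7 4 9)(3 5) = [0, 6, 7, 5, 9, 3, 2, 4, 8, 1]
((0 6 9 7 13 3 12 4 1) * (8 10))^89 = (0 1 4 12 3 13 7 9 6)(8 10)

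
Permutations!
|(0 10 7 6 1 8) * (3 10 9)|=8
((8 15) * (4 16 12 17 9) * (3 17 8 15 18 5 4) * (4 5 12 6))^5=((3 17 9)(4 16 6)(8 18 12))^5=(3 9 17)(4 6 16)(8 12 18)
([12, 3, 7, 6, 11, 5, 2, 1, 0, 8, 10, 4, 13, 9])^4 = (0 8 9 13 12)(1 7 2 6 3)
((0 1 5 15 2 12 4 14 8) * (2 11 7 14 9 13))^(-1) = (0 8 14 7 11 15 5 1)(2 13 9 4 12)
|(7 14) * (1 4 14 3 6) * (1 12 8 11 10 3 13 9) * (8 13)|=|(1 4 14 7 8 11 10 3 6 12 13 9)|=12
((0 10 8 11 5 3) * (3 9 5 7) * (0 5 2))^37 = ((0 10 8 11 7 3 5 9 2))^37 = (0 10 8 11 7 3 5 9 2)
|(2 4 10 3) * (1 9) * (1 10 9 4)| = |(1 4 9 10 3 2)| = 6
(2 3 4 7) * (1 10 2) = [0, 10, 3, 4, 7, 5, 6, 1, 8, 9, 2] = (1 10 2 3 4 7)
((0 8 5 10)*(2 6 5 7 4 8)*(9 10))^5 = (0 10 9 5 6 2)(4 7 8)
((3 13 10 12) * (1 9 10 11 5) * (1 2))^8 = ((1 9 10 12 3 13 11 5 2))^8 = (1 2 5 11 13 3 12 10 9)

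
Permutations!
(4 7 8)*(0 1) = [1, 0, 2, 3, 7, 5, 6, 8, 4] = (0 1)(4 7 8)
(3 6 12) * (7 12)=(3 6 7 12)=[0, 1, 2, 6, 4, 5, 7, 12, 8, 9, 10, 11, 3]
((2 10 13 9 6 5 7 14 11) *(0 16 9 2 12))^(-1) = ((0 16 9 6 5 7 14 11 12)(2 10 13))^(-1) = (0 12 11 14 7 5 6 9 16)(2 13 10)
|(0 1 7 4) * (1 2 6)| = |(0 2 6 1 7 4)| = 6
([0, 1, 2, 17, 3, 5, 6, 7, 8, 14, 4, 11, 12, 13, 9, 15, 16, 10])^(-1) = (3 4 10 17)(9 14)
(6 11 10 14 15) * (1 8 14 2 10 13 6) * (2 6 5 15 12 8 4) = (1 4 2 10 6 11 13 5 15)(8 14 12) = [0, 4, 10, 3, 2, 15, 11, 7, 14, 9, 6, 13, 8, 5, 12, 1]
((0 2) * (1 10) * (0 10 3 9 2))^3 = (1 2 3 10 9)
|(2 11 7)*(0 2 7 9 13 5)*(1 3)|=6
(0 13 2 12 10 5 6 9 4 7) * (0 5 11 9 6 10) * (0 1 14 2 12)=(0 13 12 1 14 2)(4 7 5 10 11 9)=[13, 14, 0, 3, 7, 10, 6, 5, 8, 4, 11, 9, 1, 12, 2]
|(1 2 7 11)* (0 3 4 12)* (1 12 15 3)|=|(0 1 2 7 11 12)(3 4 15)|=6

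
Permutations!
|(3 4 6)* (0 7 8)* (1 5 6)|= |(0 7 8)(1 5 6 3 4)|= 15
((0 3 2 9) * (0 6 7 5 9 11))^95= (0 11 2 3)(5 7 6 9)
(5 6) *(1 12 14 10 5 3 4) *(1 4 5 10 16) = [0, 12, 2, 5, 4, 6, 3, 7, 8, 9, 10, 11, 14, 13, 16, 15, 1] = (1 12 14 16)(3 5 6)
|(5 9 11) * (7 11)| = |(5 9 7 11)| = 4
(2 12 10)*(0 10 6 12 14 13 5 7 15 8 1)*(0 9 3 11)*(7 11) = (0 10 2 14 13 5 11)(1 9 3 7 15 8)(6 12) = [10, 9, 14, 7, 4, 11, 12, 15, 1, 3, 2, 0, 6, 5, 13, 8]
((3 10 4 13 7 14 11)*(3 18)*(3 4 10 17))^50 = ((3 17)(4 13 7 14 11 18))^50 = (4 7 11)(13 14 18)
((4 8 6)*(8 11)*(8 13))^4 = (4 6 8 13 11)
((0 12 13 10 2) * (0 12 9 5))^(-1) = (0 5 9)(2 10 13 12)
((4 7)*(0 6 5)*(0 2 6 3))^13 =(0 3)(2 6 5)(4 7)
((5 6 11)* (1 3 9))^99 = ((1 3 9)(5 6 11))^99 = (11)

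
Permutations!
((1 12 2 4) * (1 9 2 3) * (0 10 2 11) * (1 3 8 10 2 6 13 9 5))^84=(13)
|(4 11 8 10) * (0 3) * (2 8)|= |(0 3)(2 8 10 4 11)|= 10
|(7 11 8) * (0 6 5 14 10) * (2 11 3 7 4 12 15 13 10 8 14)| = |(0 6 5 2 11 14 8 4 12 15 13 10)(3 7)| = 12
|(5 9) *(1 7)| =2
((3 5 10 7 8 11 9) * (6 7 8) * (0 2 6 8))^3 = (0 7 9 10 6 11 5 2 8 3) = ((0 2 6 7 8 11 9 3 5 10))^3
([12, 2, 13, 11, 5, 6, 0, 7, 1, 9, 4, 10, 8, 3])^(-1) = [6, 8, 1, 13, 10, 4, 5, 7, 12, 9, 11, 3, 0, 2]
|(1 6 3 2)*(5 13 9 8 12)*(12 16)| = 12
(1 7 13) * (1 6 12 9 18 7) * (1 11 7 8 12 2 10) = (1 11 7 13 6 2 10)(8 12 9 18) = [0, 11, 10, 3, 4, 5, 2, 13, 12, 18, 1, 7, 9, 6, 14, 15, 16, 17, 8]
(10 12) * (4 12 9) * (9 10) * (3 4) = (3 4 12 9) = [0, 1, 2, 4, 12, 5, 6, 7, 8, 3, 10, 11, 9]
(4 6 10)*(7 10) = [0, 1, 2, 3, 6, 5, 7, 10, 8, 9, 4] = (4 6 7 10)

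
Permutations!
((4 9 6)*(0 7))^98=(4 6 9)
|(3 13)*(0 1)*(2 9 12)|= |(0 1)(2 9 12)(3 13)|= 6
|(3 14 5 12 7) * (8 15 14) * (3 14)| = |(3 8 15)(5 12 7 14)| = 12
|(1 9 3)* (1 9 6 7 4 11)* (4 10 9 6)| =|(1 4 11)(3 6 7 10 9)| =15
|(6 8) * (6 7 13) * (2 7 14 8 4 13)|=|(2 7)(4 13 6)(8 14)|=6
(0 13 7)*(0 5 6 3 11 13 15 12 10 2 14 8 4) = (0 15 12 10 2 14 8 4)(3 11 13 7 5 6) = [15, 1, 14, 11, 0, 6, 3, 5, 4, 9, 2, 13, 10, 7, 8, 12]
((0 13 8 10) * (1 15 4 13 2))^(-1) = ((0 2 1 15 4 13 8 10))^(-1) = (0 10 8 13 4 15 1 2)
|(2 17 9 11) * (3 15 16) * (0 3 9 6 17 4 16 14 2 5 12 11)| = |(0 3 15 14 2 4 16 9)(5 12 11)(6 17)| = 24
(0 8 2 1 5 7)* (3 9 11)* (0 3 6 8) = [0, 5, 1, 9, 4, 7, 8, 3, 2, 11, 10, 6] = (1 5 7 3 9 11 6 8 2)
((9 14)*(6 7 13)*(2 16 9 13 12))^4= ((2 16 9 14 13 6 7 12))^4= (2 13)(6 16)(7 9)(12 14)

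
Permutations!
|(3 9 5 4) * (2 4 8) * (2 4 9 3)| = |(2 9 5 8 4)| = 5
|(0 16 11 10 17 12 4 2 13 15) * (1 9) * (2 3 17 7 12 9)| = 14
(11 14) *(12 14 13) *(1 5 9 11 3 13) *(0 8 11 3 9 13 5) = (0 8 11 1)(3 5 13 12 14 9) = [8, 0, 2, 5, 4, 13, 6, 7, 11, 3, 10, 1, 14, 12, 9]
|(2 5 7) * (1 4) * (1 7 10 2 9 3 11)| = |(1 4 7 9 3 11)(2 5 10)| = 6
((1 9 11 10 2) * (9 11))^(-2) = (1 10)(2 11)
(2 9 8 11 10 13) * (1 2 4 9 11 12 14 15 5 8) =(1 2 11 10 13 4 9)(5 8 12 14 15) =[0, 2, 11, 3, 9, 8, 6, 7, 12, 1, 13, 10, 14, 4, 15, 5]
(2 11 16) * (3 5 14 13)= (2 11 16)(3 5 14 13)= [0, 1, 11, 5, 4, 14, 6, 7, 8, 9, 10, 16, 12, 3, 13, 15, 2]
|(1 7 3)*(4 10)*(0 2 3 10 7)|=12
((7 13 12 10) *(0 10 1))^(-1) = (0 1 12 13 7 10)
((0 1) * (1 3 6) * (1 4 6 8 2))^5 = (8)(4 6)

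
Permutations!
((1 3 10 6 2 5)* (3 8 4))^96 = (10)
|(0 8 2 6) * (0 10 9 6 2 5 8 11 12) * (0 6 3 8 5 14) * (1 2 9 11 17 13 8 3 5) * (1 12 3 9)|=|(0 17 13 8 14)(1 2)(3 9 5 12 6 10 11)|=70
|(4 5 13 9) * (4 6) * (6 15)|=6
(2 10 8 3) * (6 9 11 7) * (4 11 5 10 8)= (2 8 3)(4 11 7 6 9 5 10)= [0, 1, 8, 2, 11, 10, 9, 6, 3, 5, 4, 7]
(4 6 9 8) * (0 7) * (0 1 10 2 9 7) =(1 10 2 9 8 4 6 7) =[0, 10, 9, 3, 6, 5, 7, 1, 4, 8, 2]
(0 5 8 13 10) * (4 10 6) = [5, 1, 2, 3, 10, 8, 4, 7, 13, 9, 0, 11, 12, 6] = (0 5 8 13 6 4 10)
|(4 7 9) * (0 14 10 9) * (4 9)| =|(0 14 10 4 7)| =5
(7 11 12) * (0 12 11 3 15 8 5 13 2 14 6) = (0 12 7 3 15 8 5 13 2 14 6) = [12, 1, 14, 15, 4, 13, 0, 3, 5, 9, 10, 11, 7, 2, 6, 8]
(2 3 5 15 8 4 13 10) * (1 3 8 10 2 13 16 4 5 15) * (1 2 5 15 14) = (1 3 14)(2 8 15 10 13 5)(4 16) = [0, 3, 8, 14, 16, 2, 6, 7, 15, 9, 13, 11, 12, 5, 1, 10, 4]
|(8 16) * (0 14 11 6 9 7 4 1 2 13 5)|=22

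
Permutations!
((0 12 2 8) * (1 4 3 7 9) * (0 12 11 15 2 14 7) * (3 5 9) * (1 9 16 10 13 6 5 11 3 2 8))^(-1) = ((0 3)(1 4 11 15 8 12 14 7 2)(5 16 10 13 6))^(-1) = (0 3)(1 2 7 14 12 8 15 11 4)(5 6 13 10 16)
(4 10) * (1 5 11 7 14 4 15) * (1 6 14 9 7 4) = (1 5 11 4 10 15 6 14)(7 9) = [0, 5, 2, 3, 10, 11, 14, 9, 8, 7, 15, 4, 12, 13, 1, 6]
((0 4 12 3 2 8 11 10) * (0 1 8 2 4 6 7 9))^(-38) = ((0 6 7 9)(1 8 11 10)(3 4 12))^(-38) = (0 7)(1 11)(3 4 12)(6 9)(8 10)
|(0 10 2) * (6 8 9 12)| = 12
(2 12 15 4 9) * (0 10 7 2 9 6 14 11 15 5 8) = [10, 1, 12, 3, 6, 8, 14, 2, 0, 9, 7, 15, 5, 13, 11, 4] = (0 10 7 2 12 5 8)(4 6 14 11 15)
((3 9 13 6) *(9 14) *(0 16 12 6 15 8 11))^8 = ((0 16 12 6 3 14 9 13 15 8 11))^8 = (0 15 14 12 11 13 3 16 8 9 6)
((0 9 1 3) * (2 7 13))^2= (0 1)(2 13 7)(3 9)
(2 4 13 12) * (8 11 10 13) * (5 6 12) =(2 4 8 11 10 13 5 6 12) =[0, 1, 4, 3, 8, 6, 12, 7, 11, 9, 13, 10, 2, 5]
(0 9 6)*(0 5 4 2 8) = [9, 1, 8, 3, 2, 4, 5, 7, 0, 6] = (0 9 6 5 4 2 8)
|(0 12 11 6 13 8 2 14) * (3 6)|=|(0 12 11 3 6 13 8 2 14)|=9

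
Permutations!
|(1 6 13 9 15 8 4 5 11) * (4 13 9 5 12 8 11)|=|(1 6 9 15 11)(4 12 8 13 5)|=5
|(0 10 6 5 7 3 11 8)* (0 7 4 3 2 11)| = |(0 10 6 5 4 3)(2 11 8 7)| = 12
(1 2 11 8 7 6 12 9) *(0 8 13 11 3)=(0 8 7 6 12 9 1 2 3)(11 13)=[8, 2, 3, 0, 4, 5, 12, 6, 7, 1, 10, 13, 9, 11]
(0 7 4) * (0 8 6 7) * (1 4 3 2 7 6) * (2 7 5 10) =(1 4 8)(2 5 10)(3 7) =[0, 4, 5, 7, 8, 10, 6, 3, 1, 9, 2]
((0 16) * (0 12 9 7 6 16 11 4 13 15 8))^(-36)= (6 7 9 12 16)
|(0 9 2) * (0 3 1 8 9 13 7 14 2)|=|(0 13 7 14 2 3 1 8 9)|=9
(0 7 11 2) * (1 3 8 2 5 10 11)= (0 7 1 3 8 2)(5 10 11)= [7, 3, 0, 8, 4, 10, 6, 1, 2, 9, 11, 5]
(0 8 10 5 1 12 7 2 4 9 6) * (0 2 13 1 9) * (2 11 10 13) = (0 8 13 1 12 7 2 4)(5 9 6 11 10) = [8, 12, 4, 3, 0, 9, 11, 2, 13, 6, 5, 10, 7, 1]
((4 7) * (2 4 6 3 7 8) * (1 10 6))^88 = (1 3 10 7 6)(2 4 8)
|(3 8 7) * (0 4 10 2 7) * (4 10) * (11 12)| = |(0 10 2 7 3 8)(11 12)| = 6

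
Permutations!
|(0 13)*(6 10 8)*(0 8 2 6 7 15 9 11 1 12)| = |(0 13 8 7 15 9 11 1 12)(2 6 10)| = 9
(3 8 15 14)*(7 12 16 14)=[0, 1, 2, 8, 4, 5, 6, 12, 15, 9, 10, 11, 16, 13, 3, 7, 14]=(3 8 15 7 12 16 14)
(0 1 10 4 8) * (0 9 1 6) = (0 6)(1 10 4 8 9) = [6, 10, 2, 3, 8, 5, 0, 7, 9, 1, 4]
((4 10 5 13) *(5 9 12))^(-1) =(4 13 5 12 9 10)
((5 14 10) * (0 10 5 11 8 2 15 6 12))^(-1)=((0 10 11 8 2 15 6 12)(5 14))^(-1)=(0 12 6 15 2 8 11 10)(5 14)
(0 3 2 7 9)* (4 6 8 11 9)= (0 3 2 7 4 6 8 11 9)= [3, 1, 7, 2, 6, 5, 8, 4, 11, 0, 10, 9]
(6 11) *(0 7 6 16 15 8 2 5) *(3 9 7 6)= (0 6 11 16 15 8 2 5)(3 9 7)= [6, 1, 5, 9, 4, 0, 11, 3, 2, 7, 10, 16, 12, 13, 14, 8, 15]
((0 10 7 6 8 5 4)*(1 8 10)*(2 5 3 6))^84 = (0 6 5 8 7)(1 10 4 3 2)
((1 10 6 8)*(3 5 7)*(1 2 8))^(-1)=(1 6 10)(2 8)(3 7 5)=((1 10 6)(2 8)(3 5 7))^(-1)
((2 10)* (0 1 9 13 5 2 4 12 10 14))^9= ((0 1 9 13 5 2 14)(4 12 10))^9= (0 9 5 14 1 13 2)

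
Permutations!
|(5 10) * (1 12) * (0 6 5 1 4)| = 7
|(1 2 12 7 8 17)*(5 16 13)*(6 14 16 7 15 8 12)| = 12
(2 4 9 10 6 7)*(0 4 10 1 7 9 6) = (0 4 6 9 1 7 2 10) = [4, 7, 10, 3, 6, 5, 9, 2, 8, 1, 0]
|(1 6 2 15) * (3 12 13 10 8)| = 20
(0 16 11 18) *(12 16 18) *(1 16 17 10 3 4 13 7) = [18, 16, 2, 4, 13, 5, 6, 1, 8, 9, 3, 12, 17, 7, 14, 15, 11, 10, 0] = (0 18)(1 16 11 12 17 10 3 4 13 7)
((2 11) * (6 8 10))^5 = ((2 11)(6 8 10))^5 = (2 11)(6 10 8)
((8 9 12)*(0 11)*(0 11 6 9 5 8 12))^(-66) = (12)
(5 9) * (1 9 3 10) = [0, 9, 2, 10, 4, 3, 6, 7, 8, 5, 1] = (1 9 5 3 10)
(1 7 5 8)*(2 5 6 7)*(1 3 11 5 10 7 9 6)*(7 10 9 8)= (1 2 9 6 8 3 11 5 7)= [0, 2, 9, 11, 4, 7, 8, 1, 3, 6, 10, 5]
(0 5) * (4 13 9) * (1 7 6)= [5, 7, 2, 3, 13, 0, 1, 6, 8, 4, 10, 11, 12, 9]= (0 5)(1 7 6)(4 13 9)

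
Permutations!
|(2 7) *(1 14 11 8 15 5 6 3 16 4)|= |(1 14 11 8 15 5 6 3 16 4)(2 7)|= 10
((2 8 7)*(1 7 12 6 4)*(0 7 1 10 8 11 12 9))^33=((0 7 2 11 12 6 4 10 8 9))^33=(0 11 4 9 2 6 8 7 12 10)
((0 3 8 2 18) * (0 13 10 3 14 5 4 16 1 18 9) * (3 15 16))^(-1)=((0 14 5 4 3 8 2 9)(1 18 13 10 15 16))^(-1)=(0 9 2 8 3 4 5 14)(1 16 15 10 13 18)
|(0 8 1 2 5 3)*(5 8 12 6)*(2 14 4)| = 5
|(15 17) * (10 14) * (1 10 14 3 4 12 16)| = 6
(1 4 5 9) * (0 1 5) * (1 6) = (0 6 1 4)(5 9) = [6, 4, 2, 3, 0, 9, 1, 7, 8, 5]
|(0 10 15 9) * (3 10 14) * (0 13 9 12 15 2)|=|(0 14 3 10 2)(9 13)(12 15)|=10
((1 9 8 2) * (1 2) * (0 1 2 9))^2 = (2 8 9)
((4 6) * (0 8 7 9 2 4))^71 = ((0 8 7 9 2 4 6))^71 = (0 8 7 9 2 4 6)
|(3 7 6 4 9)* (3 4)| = 6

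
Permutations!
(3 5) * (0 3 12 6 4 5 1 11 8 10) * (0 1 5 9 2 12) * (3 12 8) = (0 12 6 4 9 2 8 10 1 11 3 5) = [12, 11, 8, 5, 9, 0, 4, 7, 10, 2, 1, 3, 6]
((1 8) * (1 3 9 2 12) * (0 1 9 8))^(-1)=((0 1)(2 12 9)(3 8))^(-1)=(0 1)(2 9 12)(3 8)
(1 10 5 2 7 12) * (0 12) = (0 12 1 10 5 2 7) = [12, 10, 7, 3, 4, 2, 6, 0, 8, 9, 5, 11, 1]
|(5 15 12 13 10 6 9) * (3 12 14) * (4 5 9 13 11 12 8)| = |(3 8 4 5 15 14)(6 13 10)(11 12)| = 6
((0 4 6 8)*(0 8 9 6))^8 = (9)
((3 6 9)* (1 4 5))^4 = ((1 4 5)(3 6 9))^4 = (1 4 5)(3 6 9)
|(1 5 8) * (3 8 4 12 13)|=|(1 5 4 12 13 3 8)|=7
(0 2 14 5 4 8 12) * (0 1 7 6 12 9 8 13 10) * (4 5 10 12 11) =[2, 7, 14, 3, 13, 5, 11, 6, 9, 8, 0, 4, 1, 12, 10] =(0 2 14 10)(1 7 6 11 4 13 12)(8 9)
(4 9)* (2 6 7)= (2 6 7)(4 9)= [0, 1, 6, 3, 9, 5, 7, 2, 8, 4]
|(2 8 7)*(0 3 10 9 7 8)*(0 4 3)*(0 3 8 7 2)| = |(0 3 10 9 2 4 8 7)| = 8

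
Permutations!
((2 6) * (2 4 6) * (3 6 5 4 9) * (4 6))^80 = (9)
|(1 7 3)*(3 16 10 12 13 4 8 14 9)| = 11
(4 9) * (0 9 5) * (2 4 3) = (0 9 3 2 4 5) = [9, 1, 4, 2, 5, 0, 6, 7, 8, 3]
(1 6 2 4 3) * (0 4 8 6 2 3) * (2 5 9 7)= (0 4)(1 5 9 7 2 8 6 3)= [4, 5, 8, 1, 0, 9, 3, 2, 6, 7]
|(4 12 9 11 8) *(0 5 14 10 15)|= 5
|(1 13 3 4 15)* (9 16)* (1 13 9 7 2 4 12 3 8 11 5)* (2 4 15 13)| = |(1 9 16 7 4 13 8 11 5)(2 15)(3 12)| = 18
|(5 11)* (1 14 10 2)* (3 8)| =|(1 14 10 2)(3 8)(5 11)| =4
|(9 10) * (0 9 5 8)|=|(0 9 10 5 8)|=5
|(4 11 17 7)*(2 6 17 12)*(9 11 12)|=|(2 6 17 7 4 12)(9 11)|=6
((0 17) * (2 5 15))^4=(17)(2 5 15)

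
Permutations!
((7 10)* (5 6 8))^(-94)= ((5 6 8)(7 10))^(-94)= (10)(5 8 6)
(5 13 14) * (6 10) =(5 13 14)(6 10) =[0, 1, 2, 3, 4, 13, 10, 7, 8, 9, 6, 11, 12, 14, 5]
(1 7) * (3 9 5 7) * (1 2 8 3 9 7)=(1 9 5)(2 8 3 7)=[0, 9, 8, 7, 4, 1, 6, 2, 3, 5]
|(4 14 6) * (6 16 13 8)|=|(4 14 16 13 8 6)|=6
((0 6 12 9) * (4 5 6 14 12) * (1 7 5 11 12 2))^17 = (0 6 14 4 2 11 1 12 7 9 5) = ((0 14 2 1 7 5 6 4 11 12 9))^17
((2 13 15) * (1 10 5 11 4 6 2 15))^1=(15)(1 10 5 11 4 6 2 13)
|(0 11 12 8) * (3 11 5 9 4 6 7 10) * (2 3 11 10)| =12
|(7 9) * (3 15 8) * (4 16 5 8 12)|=|(3 15 12 4 16 5 8)(7 9)|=14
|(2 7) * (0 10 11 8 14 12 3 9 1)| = 18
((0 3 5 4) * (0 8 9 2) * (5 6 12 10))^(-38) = ((0 3 6 12 10 5 4 8 9 2))^(-38) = (0 6 10 4 9)(2 3 12 5 8)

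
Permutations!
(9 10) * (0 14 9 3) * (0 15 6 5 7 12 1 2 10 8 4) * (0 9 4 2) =(0 14 4 9 8 2 10 3 15 6 5 7 12 1) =[14, 0, 10, 15, 9, 7, 5, 12, 2, 8, 3, 11, 1, 13, 4, 6]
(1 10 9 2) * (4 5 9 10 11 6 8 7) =[0, 11, 1, 3, 5, 9, 8, 4, 7, 2, 10, 6] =(1 11 6 8 7 4 5 9 2)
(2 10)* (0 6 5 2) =(0 6 5 2 10) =[6, 1, 10, 3, 4, 2, 5, 7, 8, 9, 0]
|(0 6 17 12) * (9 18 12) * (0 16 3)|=8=|(0 6 17 9 18 12 16 3)|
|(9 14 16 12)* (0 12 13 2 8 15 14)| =|(0 12 9)(2 8 15 14 16 13)| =6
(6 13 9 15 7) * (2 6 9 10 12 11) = (2 6 13 10 12 11)(7 9 15) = [0, 1, 6, 3, 4, 5, 13, 9, 8, 15, 12, 2, 11, 10, 14, 7]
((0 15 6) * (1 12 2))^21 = (15)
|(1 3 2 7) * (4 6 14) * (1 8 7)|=6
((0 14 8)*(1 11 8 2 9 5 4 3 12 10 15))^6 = (0 3 8 4 11 5 1 9 15 2 10 14 12)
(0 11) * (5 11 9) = [9, 1, 2, 3, 4, 11, 6, 7, 8, 5, 10, 0] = (0 9 5 11)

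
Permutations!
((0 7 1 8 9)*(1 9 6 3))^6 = (9)(1 6)(3 8) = ((0 7 9)(1 8 6 3))^6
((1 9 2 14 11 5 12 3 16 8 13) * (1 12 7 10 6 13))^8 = (1 6 2 12 11 16 7)(3 5 8 10 9 13 14)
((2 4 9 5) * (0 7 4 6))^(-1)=(0 6 2 5 9 4 7)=((0 7 4 9 5 2 6))^(-1)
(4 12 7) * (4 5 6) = (4 12 7 5 6) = [0, 1, 2, 3, 12, 6, 4, 5, 8, 9, 10, 11, 7]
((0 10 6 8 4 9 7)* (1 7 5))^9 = ((0 10 6 8 4 9 5 1 7))^9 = (10)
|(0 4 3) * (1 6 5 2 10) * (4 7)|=|(0 7 4 3)(1 6 5 2 10)|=20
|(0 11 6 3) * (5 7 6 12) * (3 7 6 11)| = |(0 3)(5 6 7 11 12)| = 10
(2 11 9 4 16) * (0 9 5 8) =(0 9 4 16 2 11 5 8) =[9, 1, 11, 3, 16, 8, 6, 7, 0, 4, 10, 5, 12, 13, 14, 15, 2]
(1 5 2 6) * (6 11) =(1 5 2 11 6) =[0, 5, 11, 3, 4, 2, 1, 7, 8, 9, 10, 6]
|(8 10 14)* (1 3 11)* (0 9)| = 6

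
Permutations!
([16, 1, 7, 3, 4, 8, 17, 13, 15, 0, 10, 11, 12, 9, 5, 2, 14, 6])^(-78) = [14, 1, 13, 3, 4, 15, 6, 9, 2, 16, 10, 11, 12, 0, 8, 7, 5, 17]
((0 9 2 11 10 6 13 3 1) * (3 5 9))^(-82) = ((0 3 1)(2 11 10 6 13 5 9))^(-82) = (0 1 3)(2 10 13 9 11 6 5)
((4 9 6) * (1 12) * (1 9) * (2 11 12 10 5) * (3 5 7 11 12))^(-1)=(1 4 6 9 12 2 5 3 11 7 10)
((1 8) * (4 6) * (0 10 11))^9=(11)(1 8)(4 6)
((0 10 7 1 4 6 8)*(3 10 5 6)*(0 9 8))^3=((0 5 6)(1 4 3 10 7)(8 9))^3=(1 10 4 7 3)(8 9)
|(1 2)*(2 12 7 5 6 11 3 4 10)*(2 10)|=9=|(1 12 7 5 6 11 3 4 2)|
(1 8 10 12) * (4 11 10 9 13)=(1 8 9 13 4 11 10 12)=[0, 8, 2, 3, 11, 5, 6, 7, 9, 13, 12, 10, 1, 4]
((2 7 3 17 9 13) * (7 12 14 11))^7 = (2 9 3 11 12 13 17 7 14)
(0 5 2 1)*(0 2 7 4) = (0 5 7 4)(1 2) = [5, 2, 1, 3, 0, 7, 6, 4]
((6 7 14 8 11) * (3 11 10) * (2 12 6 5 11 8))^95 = ((2 12 6 7 14)(3 8 10)(5 11))^95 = (14)(3 10 8)(5 11)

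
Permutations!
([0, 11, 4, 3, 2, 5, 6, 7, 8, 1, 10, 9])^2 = (1 9 11)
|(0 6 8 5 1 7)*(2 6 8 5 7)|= |(0 8 7)(1 2 6 5)|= 12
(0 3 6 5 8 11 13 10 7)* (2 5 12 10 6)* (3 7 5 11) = (0 7)(2 11 13 6 12 10 5 8 3) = [7, 1, 11, 2, 4, 8, 12, 0, 3, 9, 5, 13, 10, 6]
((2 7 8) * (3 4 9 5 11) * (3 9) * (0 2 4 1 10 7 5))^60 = (11) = ((0 2 5 11 9)(1 10 7 8 4 3))^60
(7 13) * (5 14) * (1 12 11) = [0, 12, 2, 3, 4, 14, 6, 13, 8, 9, 10, 1, 11, 7, 5] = (1 12 11)(5 14)(7 13)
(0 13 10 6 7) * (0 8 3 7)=(0 13 10 6)(3 7 8)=[13, 1, 2, 7, 4, 5, 0, 8, 3, 9, 6, 11, 12, 10]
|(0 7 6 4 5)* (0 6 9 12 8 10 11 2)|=24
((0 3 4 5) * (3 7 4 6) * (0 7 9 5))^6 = ((0 9 5 7 4)(3 6))^6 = (0 9 5 7 4)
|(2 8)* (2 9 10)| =|(2 8 9 10)| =4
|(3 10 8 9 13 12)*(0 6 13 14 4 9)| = |(0 6 13 12 3 10 8)(4 9 14)| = 21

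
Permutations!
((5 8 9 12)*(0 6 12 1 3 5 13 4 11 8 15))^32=((0 6 12 13 4 11 8 9 1 3 5 15))^32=(0 1 4)(3 11 6)(5 8 12)(9 13 15)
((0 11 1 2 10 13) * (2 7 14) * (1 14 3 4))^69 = (0 2)(1 7 3 4)(10 11)(13 14)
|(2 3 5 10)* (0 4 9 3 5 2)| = |(0 4 9 3 2 5 10)| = 7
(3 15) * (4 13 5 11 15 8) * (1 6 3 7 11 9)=[0, 6, 2, 8, 13, 9, 3, 11, 4, 1, 10, 15, 12, 5, 14, 7]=(1 6 3 8 4 13 5 9)(7 11 15)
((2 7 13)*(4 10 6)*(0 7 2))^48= (13)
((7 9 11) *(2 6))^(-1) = (2 6)(7 11 9)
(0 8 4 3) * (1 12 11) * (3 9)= (0 8 4 9 3)(1 12 11)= [8, 12, 2, 0, 9, 5, 6, 7, 4, 3, 10, 1, 11]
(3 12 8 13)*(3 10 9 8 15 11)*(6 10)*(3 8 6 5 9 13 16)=(3 12 15 11 8 16)(5 9 6 10 13)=[0, 1, 2, 12, 4, 9, 10, 7, 16, 6, 13, 8, 15, 5, 14, 11, 3]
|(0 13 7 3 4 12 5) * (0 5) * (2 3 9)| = |(0 13 7 9 2 3 4 12)| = 8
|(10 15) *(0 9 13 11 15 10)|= |(0 9 13 11 15)|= 5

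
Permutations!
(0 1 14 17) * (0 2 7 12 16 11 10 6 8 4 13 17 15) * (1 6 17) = (0 6 8 4 13 1 14 15)(2 7 12 16 11 10 17) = [6, 14, 7, 3, 13, 5, 8, 12, 4, 9, 17, 10, 16, 1, 15, 0, 11, 2]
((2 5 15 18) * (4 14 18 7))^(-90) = (2 5 15 7 4 14 18)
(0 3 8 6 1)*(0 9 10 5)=(0 3 8 6 1 9 10 5)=[3, 9, 2, 8, 4, 0, 1, 7, 6, 10, 5]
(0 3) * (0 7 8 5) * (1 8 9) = [3, 8, 2, 7, 4, 0, 6, 9, 5, 1] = (0 3 7 9 1 8 5)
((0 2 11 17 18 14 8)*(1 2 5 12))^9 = ((0 5 12 1 2 11 17 18 14 8))^9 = (0 8 14 18 17 11 2 1 12 5)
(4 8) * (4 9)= (4 8 9)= [0, 1, 2, 3, 8, 5, 6, 7, 9, 4]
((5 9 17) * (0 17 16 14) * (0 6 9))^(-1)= ((0 17 5)(6 9 16 14))^(-1)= (0 5 17)(6 14 16 9)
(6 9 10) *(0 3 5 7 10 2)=(0 3 5 7 10 6 9 2)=[3, 1, 0, 5, 4, 7, 9, 10, 8, 2, 6]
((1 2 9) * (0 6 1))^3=((0 6 1 2 9))^3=(0 2 6 9 1)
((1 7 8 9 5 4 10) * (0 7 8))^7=((0 7)(1 8 9 5 4 10))^7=(0 7)(1 8 9 5 4 10)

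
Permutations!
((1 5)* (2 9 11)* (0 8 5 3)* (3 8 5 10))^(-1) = (0 3 10 8 1 5)(2 11 9)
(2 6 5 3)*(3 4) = (2 6 5 4 3) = [0, 1, 6, 2, 3, 4, 5]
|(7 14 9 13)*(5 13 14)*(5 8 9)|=|(5 13 7 8 9 14)|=6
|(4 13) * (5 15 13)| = 4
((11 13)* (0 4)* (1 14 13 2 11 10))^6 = (1 13)(10 14)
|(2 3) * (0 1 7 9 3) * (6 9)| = 7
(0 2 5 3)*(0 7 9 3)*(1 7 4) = (0 2 5)(1 7 9 3 4) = [2, 7, 5, 4, 1, 0, 6, 9, 8, 3]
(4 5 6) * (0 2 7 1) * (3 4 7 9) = (0 2 9 3 4 5 6 7 1) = [2, 0, 9, 4, 5, 6, 7, 1, 8, 3]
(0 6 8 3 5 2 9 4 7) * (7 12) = [6, 1, 9, 5, 12, 2, 8, 0, 3, 4, 10, 11, 7] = (0 6 8 3 5 2 9 4 12 7)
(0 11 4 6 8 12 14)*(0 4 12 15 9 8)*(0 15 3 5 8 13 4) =(0 11 12 14)(3 5 8)(4 6 15 9 13) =[11, 1, 2, 5, 6, 8, 15, 7, 3, 13, 10, 12, 14, 4, 0, 9]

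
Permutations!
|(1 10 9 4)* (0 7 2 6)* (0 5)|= |(0 7 2 6 5)(1 10 9 4)|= 20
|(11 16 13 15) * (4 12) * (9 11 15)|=|(4 12)(9 11 16 13)|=4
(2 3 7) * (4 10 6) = [0, 1, 3, 7, 10, 5, 4, 2, 8, 9, 6] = (2 3 7)(4 10 6)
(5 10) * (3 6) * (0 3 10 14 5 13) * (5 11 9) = (0 3 6 10 13)(5 14 11 9) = [3, 1, 2, 6, 4, 14, 10, 7, 8, 5, 13, 9, 12, 0, 11]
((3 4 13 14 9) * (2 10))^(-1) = ((2 10)(3 4 13 14 9))^(-1) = (2 10)(3 9 14 13 4)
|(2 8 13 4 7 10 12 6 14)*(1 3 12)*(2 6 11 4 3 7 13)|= |(1 7 10)(2 8)(3 12 11 4 13)(6 14)|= 30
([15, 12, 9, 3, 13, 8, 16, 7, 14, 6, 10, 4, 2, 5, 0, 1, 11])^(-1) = [14, 15, 12, 3, 11, 13, 9, 7, 5, 2, 10, 16, 1, 4, 8, 0, 6]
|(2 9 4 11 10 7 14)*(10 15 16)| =|(2 9 4 11 15 16 10 7 14)| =9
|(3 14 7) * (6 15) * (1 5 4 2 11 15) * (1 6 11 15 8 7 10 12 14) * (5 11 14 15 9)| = 20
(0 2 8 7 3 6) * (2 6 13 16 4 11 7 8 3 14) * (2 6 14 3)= (0 14 6)(3 13 16 4 11 7)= [14, 1, 2, 13, 11, 5, 0, 3, 8, 9, 10, 7, 12, 16, 6, 15, 4]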